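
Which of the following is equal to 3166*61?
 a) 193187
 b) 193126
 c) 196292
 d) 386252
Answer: b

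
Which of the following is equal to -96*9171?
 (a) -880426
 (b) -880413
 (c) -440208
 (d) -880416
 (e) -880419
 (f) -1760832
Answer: d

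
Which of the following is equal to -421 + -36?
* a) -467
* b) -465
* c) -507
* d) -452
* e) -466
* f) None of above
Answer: f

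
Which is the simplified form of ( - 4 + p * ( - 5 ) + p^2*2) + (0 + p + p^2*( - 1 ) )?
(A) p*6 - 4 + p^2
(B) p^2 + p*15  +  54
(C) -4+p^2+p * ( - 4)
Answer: C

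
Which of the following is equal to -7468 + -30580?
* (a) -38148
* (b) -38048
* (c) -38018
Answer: b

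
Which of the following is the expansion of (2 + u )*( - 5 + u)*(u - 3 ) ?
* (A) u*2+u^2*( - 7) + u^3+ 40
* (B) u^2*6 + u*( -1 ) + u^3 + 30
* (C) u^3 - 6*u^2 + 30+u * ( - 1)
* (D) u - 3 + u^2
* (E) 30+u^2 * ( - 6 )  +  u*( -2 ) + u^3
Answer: C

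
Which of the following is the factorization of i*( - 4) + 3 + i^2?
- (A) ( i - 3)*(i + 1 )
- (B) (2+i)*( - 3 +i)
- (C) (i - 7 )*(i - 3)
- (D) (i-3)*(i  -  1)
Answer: D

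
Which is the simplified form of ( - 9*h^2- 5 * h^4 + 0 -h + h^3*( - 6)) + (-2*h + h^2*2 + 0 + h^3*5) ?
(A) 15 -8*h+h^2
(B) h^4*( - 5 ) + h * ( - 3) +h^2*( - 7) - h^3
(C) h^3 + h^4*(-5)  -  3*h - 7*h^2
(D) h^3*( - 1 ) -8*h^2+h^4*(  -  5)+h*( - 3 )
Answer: B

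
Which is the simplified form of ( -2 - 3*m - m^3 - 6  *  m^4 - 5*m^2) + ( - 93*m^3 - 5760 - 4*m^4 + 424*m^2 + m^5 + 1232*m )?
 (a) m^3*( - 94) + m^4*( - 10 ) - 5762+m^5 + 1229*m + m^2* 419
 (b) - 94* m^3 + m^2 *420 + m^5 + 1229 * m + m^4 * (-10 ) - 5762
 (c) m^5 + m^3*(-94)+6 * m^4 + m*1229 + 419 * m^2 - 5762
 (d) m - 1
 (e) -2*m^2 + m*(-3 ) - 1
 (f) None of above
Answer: a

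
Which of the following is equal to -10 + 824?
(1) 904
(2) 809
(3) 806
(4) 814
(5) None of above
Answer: 4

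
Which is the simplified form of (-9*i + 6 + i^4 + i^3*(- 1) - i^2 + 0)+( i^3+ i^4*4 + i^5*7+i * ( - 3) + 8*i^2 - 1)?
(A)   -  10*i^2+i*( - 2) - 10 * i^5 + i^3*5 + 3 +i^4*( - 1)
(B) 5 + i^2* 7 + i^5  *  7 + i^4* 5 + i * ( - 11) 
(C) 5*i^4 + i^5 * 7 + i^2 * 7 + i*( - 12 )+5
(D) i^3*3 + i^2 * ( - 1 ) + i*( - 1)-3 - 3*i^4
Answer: C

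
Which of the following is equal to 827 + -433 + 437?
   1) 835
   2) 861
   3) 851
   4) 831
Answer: 4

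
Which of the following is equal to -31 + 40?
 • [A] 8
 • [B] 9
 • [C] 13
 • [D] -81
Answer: B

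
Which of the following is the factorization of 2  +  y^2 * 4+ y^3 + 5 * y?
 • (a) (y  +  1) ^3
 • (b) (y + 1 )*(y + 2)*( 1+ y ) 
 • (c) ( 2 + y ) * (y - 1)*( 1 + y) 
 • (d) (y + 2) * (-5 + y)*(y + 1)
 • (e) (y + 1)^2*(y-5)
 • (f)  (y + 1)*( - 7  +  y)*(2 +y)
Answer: b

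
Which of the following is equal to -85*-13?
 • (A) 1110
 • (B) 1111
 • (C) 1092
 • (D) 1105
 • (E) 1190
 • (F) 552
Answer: D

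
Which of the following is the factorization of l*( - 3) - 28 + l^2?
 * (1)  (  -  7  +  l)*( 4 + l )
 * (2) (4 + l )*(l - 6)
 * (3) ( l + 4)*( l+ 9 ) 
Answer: 1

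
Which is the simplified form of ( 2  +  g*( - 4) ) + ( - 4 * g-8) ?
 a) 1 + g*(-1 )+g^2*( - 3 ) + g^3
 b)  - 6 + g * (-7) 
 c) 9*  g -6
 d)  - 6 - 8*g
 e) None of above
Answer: d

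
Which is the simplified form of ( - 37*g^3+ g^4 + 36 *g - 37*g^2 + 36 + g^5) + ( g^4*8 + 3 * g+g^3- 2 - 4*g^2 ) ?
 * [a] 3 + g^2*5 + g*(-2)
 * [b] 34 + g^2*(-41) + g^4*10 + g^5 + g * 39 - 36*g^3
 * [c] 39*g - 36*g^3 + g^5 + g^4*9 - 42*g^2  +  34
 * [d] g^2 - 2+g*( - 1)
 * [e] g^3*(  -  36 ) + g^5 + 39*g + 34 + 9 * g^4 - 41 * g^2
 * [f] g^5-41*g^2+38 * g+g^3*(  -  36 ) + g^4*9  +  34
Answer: e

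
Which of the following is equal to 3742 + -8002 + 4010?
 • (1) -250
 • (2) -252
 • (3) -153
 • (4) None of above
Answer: 1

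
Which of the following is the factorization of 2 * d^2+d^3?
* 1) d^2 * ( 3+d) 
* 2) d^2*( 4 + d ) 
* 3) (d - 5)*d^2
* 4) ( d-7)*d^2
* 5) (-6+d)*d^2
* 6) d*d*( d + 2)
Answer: 6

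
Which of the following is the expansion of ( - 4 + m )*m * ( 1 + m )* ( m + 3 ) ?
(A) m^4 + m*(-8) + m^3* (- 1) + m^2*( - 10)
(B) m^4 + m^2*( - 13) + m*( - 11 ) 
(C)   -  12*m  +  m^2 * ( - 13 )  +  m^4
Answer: C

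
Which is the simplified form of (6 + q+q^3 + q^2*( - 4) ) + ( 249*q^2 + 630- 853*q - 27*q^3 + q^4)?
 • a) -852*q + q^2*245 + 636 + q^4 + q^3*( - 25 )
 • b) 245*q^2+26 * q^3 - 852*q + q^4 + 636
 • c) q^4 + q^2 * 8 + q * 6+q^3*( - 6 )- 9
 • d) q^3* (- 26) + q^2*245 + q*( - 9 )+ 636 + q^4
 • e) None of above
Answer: e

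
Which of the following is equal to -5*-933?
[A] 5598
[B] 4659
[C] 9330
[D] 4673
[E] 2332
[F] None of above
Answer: F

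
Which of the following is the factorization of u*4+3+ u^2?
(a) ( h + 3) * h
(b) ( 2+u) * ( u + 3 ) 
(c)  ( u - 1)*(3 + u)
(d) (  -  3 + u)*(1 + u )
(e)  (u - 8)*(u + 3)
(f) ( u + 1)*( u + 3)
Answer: f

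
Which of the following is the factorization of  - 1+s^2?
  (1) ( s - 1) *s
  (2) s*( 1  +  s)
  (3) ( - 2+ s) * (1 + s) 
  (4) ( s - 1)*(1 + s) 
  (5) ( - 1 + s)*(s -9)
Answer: 4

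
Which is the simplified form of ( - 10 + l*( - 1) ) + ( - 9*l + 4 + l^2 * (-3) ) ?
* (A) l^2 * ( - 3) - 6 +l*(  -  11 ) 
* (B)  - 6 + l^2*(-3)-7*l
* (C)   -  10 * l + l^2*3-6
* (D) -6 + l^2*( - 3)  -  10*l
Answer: D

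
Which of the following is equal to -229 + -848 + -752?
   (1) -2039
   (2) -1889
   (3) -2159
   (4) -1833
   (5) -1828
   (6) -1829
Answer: 6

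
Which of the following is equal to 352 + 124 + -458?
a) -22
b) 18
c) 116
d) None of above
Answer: b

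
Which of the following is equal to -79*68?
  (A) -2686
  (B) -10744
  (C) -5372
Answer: C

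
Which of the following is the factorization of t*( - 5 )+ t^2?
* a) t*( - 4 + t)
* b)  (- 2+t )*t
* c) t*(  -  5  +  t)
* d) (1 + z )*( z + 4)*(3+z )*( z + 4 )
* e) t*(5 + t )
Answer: c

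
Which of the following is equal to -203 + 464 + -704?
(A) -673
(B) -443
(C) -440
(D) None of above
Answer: B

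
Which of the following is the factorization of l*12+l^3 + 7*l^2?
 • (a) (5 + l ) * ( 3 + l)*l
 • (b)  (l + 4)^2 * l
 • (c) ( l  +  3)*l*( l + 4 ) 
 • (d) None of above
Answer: c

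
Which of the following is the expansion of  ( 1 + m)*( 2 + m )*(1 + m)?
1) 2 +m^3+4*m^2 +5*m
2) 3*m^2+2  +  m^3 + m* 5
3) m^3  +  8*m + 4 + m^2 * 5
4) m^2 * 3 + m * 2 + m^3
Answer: 1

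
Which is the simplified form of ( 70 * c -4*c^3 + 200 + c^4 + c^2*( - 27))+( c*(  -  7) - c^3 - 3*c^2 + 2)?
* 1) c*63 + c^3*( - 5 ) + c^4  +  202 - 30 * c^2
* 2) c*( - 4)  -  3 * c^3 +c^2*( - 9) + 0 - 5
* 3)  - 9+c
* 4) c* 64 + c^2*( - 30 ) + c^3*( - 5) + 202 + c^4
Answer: 1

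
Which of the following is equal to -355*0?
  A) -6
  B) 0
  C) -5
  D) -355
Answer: B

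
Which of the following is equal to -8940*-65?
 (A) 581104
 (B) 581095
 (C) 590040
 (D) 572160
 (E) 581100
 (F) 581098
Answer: E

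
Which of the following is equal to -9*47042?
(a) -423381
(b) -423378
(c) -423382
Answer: b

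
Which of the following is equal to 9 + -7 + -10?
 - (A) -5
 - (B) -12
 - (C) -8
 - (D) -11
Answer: C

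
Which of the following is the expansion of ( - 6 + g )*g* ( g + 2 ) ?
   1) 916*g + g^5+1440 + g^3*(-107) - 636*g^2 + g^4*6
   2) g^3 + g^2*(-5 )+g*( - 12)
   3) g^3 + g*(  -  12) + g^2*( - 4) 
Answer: 3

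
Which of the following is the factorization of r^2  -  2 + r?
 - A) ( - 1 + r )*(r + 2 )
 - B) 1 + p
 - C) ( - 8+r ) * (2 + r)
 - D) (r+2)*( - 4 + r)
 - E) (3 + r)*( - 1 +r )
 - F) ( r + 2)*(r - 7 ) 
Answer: A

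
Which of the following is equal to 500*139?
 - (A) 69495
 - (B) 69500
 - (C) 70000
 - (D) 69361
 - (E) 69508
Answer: B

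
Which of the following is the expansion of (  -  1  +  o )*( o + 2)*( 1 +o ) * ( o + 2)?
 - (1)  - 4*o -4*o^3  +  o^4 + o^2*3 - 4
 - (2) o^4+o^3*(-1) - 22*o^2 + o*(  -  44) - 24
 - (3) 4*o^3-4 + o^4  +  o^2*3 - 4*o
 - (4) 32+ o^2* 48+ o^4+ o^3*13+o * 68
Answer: 3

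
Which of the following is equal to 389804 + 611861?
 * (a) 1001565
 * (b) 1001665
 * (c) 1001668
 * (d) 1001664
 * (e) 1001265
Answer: b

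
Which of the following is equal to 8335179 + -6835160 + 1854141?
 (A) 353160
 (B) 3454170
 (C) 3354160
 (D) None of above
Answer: C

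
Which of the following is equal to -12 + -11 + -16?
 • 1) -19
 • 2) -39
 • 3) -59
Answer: 2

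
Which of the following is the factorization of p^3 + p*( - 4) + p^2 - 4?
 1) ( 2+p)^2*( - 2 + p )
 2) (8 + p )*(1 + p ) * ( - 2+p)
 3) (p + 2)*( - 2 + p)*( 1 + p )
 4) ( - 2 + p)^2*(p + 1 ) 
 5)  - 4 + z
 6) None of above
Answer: 3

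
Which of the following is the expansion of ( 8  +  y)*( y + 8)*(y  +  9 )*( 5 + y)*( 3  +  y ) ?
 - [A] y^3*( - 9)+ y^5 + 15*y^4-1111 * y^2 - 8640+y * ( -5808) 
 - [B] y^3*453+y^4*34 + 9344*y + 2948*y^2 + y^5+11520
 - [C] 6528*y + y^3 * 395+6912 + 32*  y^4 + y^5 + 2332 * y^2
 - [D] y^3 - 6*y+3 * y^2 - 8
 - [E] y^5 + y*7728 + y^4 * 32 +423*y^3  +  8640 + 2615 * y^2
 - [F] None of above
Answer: F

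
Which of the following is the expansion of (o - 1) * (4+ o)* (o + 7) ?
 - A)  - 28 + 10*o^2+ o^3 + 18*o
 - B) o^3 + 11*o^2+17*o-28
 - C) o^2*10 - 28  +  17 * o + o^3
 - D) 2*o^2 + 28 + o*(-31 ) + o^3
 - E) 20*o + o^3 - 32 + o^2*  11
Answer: C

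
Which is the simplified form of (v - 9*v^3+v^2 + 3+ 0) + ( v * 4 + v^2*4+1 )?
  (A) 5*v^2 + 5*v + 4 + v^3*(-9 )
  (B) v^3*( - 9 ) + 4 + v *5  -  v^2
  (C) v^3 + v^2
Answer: A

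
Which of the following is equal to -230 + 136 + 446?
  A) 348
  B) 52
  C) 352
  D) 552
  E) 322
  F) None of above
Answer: C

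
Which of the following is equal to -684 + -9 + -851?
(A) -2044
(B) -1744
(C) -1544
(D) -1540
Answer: C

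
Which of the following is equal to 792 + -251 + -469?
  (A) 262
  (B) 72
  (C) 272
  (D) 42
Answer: B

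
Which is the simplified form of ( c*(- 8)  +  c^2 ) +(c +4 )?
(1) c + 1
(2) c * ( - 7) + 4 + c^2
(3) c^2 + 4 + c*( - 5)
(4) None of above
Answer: 2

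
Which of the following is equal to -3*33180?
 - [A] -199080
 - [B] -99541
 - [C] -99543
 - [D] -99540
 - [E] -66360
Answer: D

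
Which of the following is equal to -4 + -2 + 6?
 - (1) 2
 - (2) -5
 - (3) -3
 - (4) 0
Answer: 4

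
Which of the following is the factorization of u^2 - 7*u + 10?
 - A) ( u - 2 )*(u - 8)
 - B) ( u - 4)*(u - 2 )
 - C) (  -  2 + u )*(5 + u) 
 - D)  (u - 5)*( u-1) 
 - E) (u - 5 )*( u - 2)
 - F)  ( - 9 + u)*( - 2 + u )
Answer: E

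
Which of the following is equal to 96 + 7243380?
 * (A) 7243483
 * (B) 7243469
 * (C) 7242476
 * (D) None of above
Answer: D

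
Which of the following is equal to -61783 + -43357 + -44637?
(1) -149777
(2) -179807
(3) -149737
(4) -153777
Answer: 1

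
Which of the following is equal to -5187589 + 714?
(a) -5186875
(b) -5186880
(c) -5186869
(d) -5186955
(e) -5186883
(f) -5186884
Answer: a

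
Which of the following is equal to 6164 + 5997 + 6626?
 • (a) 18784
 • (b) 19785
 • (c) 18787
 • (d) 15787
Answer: c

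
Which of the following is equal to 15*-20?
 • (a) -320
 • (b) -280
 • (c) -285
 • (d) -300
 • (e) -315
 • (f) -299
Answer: d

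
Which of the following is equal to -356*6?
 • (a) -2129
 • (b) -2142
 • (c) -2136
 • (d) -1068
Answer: c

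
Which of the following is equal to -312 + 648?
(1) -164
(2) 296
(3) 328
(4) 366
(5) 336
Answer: 5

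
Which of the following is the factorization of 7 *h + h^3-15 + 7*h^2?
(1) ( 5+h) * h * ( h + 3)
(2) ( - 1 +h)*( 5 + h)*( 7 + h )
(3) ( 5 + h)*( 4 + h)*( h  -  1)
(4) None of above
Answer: 4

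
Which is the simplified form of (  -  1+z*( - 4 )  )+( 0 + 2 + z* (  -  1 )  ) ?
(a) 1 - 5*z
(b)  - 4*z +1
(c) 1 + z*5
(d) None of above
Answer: a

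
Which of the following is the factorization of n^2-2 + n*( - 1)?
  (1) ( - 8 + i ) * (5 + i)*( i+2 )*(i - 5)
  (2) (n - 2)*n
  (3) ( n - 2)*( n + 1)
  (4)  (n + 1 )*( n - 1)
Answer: 3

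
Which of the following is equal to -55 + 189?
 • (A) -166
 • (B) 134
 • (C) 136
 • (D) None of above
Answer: B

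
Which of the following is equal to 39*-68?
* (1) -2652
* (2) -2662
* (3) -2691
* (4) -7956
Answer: 1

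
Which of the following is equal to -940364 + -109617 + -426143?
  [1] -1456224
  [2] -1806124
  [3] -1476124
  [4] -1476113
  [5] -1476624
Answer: 3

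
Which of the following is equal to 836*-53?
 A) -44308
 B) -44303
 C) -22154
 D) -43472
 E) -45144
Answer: A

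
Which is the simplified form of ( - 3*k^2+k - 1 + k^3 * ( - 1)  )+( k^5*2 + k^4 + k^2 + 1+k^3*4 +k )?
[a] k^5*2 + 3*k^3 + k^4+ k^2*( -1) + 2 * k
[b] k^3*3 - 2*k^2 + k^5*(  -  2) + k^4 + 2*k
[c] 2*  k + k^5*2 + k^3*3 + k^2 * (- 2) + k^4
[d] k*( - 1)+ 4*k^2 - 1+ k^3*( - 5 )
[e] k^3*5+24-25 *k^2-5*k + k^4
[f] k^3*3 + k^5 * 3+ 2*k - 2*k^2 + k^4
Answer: c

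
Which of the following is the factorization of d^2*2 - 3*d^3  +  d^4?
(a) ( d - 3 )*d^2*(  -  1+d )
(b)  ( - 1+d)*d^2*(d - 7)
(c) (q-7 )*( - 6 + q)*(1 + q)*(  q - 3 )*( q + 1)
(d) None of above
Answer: d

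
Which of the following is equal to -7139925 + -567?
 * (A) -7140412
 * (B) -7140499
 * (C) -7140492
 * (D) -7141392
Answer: C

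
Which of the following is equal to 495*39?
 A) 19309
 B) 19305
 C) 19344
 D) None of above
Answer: B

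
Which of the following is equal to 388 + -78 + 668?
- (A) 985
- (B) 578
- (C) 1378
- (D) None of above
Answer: D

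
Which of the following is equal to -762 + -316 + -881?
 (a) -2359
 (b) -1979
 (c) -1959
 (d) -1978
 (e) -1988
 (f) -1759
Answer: c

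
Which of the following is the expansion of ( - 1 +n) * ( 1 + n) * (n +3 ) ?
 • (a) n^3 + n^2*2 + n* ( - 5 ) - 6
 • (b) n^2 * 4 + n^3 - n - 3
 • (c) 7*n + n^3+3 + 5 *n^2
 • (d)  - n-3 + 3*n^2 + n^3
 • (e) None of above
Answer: d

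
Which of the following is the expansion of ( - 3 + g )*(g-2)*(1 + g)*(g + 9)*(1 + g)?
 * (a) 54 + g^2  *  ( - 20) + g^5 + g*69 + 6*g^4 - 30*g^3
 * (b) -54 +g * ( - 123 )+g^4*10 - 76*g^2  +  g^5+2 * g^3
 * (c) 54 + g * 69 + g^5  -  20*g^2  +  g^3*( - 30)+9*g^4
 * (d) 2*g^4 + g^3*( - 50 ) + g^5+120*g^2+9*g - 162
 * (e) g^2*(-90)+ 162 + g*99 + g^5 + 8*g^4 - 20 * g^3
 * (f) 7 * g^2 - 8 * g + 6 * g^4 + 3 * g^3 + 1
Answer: a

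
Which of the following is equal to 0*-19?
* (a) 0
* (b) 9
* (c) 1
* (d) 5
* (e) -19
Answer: a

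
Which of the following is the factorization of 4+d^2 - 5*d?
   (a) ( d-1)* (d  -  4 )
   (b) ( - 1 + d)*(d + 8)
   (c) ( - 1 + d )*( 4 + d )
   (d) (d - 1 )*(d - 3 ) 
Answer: a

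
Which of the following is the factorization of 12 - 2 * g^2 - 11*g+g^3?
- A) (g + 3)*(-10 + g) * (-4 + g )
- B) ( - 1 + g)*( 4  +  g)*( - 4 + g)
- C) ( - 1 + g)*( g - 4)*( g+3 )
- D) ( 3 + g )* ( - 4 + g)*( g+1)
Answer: C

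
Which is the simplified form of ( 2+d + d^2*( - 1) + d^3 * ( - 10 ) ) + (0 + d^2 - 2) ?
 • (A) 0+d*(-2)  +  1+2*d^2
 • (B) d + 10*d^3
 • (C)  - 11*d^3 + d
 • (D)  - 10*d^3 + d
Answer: D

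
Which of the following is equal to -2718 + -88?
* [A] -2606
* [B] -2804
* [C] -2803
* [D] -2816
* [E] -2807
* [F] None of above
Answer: F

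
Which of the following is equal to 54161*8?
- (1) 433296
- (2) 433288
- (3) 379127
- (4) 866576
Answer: 2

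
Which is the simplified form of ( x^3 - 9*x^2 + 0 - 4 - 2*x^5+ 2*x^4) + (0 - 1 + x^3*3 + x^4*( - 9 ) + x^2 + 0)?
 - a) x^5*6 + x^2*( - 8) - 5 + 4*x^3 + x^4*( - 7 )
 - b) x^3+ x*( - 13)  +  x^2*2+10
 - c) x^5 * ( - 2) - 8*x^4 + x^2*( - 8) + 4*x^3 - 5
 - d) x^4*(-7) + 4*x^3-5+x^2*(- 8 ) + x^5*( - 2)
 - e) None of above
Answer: d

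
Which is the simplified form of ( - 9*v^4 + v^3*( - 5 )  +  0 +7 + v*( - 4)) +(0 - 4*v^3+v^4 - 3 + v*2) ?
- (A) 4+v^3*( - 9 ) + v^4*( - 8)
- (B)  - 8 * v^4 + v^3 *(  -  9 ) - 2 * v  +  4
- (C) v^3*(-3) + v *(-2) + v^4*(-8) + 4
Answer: B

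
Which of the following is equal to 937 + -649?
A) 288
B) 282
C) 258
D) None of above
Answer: A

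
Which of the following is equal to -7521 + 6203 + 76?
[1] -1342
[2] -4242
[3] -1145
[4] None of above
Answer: 4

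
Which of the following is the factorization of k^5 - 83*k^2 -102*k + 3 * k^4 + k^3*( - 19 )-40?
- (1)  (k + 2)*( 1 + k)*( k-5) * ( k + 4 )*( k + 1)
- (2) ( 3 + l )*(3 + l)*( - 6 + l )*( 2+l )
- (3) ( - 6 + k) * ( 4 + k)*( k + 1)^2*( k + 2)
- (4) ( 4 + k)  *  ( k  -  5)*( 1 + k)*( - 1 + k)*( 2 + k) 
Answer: 1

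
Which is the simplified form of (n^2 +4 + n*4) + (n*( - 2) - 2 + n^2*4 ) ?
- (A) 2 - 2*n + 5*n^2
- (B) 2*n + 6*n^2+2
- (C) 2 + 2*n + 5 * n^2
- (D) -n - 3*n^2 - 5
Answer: C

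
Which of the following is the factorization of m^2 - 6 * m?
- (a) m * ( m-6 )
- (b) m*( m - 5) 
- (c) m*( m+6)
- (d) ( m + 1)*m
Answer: a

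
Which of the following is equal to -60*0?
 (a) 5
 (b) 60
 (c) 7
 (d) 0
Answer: d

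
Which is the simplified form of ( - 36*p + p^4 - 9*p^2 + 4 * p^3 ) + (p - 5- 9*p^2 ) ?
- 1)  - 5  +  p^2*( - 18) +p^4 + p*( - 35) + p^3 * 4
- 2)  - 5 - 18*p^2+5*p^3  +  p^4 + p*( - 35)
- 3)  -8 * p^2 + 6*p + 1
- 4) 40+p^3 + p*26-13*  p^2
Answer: 1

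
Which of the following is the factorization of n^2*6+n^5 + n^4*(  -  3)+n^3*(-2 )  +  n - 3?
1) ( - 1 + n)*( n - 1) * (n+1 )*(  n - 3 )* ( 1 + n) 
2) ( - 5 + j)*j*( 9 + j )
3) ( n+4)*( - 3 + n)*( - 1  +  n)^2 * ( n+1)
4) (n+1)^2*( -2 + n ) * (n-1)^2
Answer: 1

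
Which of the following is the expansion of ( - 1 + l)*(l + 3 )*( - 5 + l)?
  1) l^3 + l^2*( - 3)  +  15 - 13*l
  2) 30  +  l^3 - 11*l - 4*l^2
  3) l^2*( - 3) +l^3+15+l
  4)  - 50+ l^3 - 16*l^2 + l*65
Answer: 1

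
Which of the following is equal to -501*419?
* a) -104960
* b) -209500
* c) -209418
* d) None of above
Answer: d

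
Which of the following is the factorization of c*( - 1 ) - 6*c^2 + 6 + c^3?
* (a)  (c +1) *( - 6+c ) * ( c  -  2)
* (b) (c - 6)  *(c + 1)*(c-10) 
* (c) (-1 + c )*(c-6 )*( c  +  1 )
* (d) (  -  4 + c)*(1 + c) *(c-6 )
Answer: c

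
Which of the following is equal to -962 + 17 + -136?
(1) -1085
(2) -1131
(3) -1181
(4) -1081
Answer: 4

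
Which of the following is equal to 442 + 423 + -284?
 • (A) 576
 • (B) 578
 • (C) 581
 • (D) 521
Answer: C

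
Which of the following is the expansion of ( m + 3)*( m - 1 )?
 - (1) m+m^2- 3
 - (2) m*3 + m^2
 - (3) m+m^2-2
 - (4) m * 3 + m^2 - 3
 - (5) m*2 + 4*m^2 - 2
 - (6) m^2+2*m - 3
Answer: 6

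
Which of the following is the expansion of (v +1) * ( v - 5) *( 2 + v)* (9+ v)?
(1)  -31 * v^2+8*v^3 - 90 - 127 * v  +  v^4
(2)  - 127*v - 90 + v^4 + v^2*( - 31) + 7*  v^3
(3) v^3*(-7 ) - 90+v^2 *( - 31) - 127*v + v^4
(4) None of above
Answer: 2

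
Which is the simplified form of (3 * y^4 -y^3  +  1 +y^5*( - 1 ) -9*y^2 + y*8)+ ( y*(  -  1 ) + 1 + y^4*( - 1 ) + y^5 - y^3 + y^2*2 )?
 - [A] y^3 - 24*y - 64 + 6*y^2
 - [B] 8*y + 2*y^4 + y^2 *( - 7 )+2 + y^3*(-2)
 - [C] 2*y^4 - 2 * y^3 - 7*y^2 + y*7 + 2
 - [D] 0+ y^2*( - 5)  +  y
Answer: C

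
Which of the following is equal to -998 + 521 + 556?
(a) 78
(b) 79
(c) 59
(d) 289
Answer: b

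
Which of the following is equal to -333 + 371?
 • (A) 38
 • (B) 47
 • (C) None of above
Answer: A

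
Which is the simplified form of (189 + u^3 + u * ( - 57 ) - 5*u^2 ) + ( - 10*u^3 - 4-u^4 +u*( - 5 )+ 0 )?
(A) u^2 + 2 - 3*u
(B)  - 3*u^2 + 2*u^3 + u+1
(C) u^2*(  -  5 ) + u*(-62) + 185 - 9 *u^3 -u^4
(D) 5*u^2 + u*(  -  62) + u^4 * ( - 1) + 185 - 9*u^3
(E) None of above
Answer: C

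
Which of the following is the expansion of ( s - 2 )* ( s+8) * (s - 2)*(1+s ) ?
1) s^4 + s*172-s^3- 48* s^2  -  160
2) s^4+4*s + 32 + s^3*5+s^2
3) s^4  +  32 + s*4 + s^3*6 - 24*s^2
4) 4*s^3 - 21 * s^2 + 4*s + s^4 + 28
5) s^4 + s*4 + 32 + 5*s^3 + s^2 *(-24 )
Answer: 5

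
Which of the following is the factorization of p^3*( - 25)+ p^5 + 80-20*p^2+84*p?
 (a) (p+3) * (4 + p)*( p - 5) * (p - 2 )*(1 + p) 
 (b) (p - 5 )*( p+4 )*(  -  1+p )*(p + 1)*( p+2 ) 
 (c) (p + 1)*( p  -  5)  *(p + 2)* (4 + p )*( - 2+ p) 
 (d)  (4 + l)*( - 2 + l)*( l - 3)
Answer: c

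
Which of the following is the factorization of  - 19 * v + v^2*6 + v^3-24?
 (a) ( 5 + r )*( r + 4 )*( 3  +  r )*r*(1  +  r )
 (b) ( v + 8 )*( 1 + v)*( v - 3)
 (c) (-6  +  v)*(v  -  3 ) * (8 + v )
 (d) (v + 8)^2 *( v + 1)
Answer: b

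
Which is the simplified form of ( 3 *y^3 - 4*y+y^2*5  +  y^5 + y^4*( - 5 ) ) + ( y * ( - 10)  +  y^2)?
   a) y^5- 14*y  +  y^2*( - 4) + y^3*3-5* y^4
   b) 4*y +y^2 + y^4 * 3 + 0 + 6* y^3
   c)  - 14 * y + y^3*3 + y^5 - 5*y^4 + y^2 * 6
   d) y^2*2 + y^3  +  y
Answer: c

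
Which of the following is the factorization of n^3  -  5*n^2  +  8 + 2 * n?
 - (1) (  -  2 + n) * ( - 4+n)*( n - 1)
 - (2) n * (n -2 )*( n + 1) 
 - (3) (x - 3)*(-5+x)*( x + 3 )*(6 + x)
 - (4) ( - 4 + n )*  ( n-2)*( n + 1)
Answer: 4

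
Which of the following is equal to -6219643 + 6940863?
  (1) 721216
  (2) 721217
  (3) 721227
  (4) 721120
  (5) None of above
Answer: 5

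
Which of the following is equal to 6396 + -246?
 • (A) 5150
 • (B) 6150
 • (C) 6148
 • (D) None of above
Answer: B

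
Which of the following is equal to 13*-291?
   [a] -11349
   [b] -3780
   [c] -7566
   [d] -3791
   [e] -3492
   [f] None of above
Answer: f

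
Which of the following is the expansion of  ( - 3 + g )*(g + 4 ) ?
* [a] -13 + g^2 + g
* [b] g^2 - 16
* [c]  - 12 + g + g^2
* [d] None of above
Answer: c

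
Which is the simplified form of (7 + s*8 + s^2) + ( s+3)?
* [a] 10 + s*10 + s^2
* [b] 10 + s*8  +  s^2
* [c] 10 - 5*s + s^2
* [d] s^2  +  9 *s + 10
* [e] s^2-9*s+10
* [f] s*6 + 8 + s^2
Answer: d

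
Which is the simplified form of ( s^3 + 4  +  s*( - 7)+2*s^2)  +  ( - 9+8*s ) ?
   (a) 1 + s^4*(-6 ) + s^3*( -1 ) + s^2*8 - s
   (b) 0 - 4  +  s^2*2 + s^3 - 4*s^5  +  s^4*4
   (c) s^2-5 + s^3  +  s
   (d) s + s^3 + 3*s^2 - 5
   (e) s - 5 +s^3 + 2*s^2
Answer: e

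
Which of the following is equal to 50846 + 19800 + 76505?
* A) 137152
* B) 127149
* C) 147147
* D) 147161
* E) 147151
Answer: E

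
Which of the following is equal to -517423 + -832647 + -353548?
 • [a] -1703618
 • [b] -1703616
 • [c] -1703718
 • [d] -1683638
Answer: a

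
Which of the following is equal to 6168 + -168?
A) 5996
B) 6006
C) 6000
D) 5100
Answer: C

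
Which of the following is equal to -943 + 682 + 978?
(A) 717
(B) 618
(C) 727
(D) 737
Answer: A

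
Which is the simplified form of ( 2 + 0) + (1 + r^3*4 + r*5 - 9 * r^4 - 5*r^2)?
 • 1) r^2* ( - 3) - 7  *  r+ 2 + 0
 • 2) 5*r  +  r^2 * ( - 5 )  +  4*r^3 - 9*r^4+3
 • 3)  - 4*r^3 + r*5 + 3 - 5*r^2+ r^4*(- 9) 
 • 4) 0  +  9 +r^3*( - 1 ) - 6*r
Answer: 2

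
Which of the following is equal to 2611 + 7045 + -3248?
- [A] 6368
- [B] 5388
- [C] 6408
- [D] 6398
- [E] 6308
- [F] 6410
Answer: C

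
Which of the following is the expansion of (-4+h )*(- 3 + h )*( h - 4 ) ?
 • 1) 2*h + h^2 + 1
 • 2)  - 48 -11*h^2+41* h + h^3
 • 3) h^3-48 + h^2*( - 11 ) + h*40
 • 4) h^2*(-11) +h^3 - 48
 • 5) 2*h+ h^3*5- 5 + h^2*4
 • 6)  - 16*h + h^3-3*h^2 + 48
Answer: 3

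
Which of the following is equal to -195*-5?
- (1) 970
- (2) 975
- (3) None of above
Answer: 2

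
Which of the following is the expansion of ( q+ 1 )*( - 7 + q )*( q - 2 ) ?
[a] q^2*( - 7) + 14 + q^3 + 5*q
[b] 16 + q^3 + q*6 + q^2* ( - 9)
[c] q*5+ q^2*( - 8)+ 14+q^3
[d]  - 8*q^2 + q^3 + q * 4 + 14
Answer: c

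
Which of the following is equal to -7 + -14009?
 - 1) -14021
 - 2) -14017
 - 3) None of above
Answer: 3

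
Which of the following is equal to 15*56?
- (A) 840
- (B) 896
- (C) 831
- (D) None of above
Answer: A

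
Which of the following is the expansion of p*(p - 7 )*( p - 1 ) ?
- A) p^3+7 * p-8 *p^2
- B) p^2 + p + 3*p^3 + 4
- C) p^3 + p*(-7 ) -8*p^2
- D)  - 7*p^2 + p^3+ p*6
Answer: A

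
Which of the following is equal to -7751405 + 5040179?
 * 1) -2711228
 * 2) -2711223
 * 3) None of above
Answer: 3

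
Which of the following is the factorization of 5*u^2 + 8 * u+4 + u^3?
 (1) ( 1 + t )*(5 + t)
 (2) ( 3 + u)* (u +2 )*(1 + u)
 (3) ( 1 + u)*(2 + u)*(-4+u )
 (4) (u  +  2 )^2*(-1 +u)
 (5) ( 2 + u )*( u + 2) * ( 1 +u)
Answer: 5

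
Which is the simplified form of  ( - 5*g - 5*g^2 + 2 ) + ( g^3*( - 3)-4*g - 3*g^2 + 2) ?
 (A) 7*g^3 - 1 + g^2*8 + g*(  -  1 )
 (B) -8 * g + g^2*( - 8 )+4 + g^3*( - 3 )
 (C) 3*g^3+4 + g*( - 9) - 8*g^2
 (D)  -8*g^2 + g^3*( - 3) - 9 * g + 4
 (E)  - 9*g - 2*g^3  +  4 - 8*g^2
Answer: D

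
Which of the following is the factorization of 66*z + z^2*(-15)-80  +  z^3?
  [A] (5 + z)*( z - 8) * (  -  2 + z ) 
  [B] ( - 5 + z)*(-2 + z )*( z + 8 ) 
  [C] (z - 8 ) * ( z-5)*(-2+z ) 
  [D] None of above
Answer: C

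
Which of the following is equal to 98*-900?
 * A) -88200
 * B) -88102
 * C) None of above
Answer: A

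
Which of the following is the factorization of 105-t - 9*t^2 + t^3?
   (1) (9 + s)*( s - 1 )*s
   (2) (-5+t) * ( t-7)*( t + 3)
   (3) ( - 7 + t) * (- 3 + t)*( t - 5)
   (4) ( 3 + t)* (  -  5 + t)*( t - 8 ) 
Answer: 2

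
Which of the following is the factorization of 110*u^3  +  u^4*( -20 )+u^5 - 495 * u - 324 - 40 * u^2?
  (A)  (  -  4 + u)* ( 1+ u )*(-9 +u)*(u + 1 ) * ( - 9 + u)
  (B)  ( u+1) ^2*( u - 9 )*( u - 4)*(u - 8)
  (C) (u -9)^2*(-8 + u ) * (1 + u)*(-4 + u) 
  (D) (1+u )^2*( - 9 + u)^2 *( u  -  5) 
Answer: A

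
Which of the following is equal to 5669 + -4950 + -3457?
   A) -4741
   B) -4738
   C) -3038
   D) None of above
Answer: D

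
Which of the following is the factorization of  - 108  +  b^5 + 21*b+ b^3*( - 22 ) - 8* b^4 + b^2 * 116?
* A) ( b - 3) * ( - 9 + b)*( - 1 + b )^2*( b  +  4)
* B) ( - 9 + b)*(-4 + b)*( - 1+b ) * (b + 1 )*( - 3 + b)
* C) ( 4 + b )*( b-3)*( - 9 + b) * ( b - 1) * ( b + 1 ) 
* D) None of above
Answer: C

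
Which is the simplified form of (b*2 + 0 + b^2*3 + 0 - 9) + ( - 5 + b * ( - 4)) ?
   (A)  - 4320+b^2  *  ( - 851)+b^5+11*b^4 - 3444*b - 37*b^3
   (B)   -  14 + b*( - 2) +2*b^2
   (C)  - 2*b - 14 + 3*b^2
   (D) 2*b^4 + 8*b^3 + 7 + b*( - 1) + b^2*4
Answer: C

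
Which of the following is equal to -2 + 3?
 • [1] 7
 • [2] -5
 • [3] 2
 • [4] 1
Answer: 4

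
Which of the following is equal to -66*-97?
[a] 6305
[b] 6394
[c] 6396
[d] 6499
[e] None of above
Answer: e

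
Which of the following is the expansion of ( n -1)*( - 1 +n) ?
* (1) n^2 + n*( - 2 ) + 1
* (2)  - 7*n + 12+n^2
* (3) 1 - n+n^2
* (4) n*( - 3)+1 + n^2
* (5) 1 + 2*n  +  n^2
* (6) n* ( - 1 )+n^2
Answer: 1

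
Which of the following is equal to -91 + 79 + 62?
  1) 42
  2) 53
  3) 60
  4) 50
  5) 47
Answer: 4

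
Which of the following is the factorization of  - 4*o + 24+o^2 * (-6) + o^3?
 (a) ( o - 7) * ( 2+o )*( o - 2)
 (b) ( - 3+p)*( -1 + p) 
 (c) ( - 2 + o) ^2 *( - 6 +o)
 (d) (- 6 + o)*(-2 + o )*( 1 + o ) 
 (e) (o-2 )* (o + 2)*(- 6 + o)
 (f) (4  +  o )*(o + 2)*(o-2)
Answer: e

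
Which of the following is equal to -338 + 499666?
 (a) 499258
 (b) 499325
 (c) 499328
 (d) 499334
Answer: c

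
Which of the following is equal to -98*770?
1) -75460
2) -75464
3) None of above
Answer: 1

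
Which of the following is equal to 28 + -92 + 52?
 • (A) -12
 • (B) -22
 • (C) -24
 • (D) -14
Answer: A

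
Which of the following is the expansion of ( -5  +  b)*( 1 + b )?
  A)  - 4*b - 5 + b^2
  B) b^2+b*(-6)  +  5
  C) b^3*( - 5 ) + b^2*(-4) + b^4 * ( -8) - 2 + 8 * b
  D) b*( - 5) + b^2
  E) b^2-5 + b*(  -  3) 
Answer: A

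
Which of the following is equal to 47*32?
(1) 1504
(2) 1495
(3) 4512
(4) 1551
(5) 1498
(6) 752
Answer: 1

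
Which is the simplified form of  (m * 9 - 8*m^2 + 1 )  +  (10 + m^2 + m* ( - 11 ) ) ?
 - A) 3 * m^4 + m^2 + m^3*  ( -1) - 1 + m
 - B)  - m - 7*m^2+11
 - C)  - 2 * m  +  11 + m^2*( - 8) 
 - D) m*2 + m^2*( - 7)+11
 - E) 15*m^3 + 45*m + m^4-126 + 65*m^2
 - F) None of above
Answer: F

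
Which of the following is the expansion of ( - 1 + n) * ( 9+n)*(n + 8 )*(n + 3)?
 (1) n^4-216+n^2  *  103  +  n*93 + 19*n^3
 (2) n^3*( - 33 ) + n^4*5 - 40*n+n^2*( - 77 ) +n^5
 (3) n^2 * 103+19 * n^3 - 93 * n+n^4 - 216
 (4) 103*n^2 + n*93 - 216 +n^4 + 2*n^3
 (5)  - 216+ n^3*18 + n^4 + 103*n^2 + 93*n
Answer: 1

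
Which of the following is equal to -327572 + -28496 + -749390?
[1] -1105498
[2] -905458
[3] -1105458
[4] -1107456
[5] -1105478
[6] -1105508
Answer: 3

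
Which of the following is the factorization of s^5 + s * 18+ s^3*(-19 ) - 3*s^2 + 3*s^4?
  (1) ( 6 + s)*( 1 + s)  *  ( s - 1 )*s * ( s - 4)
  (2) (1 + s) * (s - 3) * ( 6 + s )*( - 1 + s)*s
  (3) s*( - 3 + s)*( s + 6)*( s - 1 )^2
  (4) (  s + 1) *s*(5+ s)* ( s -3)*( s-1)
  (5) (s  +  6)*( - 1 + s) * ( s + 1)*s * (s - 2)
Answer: 2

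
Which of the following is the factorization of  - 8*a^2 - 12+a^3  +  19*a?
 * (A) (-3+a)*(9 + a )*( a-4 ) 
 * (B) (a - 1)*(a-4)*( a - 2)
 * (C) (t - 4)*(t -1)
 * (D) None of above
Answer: D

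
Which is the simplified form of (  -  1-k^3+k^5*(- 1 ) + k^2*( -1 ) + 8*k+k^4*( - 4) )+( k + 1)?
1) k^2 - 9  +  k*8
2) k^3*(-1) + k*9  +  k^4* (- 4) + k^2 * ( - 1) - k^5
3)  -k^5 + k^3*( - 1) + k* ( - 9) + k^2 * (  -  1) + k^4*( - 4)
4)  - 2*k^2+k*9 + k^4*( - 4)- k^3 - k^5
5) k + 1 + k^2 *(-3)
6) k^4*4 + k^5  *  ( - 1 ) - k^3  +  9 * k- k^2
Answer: 2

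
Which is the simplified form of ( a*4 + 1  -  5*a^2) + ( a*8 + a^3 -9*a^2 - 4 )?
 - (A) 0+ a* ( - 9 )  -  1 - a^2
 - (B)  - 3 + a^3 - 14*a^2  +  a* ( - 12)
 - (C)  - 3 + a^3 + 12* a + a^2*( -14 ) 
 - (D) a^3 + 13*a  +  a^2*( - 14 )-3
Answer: C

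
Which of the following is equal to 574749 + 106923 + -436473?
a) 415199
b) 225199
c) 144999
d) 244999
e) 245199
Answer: e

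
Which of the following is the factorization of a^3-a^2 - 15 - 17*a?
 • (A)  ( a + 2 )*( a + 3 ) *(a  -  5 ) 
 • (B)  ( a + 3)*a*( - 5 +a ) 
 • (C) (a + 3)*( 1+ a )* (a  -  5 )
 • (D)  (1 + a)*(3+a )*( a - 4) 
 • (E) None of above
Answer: C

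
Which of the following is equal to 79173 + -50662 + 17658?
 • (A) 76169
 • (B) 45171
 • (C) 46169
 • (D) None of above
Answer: C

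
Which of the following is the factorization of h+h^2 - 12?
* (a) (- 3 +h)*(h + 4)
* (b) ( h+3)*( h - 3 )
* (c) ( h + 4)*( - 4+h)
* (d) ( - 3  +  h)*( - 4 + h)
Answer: a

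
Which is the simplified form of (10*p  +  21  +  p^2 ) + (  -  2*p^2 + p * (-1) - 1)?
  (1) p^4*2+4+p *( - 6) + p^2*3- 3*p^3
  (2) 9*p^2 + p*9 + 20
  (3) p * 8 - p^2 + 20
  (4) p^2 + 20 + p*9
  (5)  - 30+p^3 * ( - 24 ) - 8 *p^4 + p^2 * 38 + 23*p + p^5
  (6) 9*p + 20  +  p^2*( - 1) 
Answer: 6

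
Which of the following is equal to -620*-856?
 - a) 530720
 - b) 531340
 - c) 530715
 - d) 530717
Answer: a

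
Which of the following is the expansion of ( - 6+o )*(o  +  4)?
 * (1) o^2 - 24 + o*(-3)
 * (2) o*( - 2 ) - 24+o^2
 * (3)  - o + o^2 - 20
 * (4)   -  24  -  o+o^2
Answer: 2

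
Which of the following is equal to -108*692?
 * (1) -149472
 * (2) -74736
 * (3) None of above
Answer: 2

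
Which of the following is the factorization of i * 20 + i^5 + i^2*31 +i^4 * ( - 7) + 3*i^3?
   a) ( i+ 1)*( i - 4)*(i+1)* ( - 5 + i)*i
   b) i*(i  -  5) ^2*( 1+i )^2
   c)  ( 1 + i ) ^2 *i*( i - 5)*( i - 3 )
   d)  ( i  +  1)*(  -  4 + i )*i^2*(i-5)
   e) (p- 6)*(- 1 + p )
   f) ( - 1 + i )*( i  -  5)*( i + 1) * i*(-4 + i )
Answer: a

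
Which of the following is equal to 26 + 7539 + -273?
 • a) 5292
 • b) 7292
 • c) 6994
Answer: b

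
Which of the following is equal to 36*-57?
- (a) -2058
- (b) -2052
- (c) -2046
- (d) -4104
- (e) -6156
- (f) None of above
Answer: b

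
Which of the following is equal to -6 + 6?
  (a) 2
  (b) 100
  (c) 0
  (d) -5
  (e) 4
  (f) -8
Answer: c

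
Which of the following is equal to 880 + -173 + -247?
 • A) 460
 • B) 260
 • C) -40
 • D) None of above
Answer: A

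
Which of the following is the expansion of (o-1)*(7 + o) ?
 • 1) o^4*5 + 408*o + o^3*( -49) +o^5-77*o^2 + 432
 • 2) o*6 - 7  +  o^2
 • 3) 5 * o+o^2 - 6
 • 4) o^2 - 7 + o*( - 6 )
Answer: 2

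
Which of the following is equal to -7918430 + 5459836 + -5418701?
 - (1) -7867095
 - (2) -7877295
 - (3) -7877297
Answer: 2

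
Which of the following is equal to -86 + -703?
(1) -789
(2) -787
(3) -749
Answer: 1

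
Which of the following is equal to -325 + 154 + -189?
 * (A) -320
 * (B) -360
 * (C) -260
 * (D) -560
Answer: B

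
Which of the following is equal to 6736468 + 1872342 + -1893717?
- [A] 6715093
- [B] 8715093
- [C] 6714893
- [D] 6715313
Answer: A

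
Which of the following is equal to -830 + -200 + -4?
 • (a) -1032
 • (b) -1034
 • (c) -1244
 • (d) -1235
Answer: b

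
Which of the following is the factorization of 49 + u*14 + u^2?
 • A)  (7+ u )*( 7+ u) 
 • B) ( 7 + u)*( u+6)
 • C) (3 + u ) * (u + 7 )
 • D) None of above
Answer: A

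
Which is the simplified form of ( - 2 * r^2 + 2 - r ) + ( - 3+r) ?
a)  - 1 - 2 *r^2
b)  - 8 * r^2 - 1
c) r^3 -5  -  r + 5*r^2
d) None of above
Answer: a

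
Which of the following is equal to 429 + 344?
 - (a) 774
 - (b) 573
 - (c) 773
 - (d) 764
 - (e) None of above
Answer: c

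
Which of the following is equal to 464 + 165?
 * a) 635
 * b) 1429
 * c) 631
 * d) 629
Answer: d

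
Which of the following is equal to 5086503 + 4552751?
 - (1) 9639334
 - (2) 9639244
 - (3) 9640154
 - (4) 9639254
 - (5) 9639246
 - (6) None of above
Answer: 4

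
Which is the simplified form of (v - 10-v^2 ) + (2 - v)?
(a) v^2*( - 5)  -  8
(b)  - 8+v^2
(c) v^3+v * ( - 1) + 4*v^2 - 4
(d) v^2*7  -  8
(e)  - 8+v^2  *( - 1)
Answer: e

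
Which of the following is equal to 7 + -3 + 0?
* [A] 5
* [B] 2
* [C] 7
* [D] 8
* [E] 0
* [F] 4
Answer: F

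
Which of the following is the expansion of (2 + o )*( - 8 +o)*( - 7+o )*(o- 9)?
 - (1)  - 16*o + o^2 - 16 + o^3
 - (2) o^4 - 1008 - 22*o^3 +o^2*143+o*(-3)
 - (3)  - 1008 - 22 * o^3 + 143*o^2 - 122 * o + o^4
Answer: 3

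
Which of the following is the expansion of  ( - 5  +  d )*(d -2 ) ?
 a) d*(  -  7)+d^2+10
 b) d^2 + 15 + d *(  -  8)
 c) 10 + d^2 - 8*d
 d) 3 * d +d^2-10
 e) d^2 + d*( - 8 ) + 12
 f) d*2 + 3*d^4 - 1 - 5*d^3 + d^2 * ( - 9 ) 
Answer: a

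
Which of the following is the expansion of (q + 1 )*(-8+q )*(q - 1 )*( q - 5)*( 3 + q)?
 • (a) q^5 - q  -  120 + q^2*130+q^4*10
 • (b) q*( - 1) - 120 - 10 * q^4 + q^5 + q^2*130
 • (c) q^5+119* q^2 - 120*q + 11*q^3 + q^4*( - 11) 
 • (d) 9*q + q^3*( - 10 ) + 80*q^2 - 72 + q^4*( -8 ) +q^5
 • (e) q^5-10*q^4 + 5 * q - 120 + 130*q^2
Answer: b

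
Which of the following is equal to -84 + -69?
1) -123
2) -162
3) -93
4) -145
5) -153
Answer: 5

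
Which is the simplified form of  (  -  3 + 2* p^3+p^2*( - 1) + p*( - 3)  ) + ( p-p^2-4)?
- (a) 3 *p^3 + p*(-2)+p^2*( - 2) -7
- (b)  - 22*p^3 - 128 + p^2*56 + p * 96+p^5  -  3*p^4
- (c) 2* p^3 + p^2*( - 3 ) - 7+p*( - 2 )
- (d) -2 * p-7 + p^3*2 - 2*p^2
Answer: d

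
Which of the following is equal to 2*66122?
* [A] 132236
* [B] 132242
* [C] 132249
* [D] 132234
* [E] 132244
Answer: E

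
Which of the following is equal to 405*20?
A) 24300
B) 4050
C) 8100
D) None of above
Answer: C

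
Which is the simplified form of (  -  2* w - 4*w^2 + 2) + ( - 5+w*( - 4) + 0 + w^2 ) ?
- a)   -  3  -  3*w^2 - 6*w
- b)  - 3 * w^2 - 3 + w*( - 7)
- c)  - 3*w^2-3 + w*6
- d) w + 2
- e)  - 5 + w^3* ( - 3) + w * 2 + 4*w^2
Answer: a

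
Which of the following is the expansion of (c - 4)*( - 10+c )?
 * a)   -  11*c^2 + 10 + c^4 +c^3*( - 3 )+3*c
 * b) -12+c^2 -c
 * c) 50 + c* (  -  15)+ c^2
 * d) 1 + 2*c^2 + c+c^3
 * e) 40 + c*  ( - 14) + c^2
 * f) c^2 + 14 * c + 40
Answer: e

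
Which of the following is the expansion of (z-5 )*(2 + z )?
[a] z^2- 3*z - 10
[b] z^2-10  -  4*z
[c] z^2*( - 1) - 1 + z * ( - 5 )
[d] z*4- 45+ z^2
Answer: a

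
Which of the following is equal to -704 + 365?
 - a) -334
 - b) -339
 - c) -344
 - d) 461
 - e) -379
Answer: b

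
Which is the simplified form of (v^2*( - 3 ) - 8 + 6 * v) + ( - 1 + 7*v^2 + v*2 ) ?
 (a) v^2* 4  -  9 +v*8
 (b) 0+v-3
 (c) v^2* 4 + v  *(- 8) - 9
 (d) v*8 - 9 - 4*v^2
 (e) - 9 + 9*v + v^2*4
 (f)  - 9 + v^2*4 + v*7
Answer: a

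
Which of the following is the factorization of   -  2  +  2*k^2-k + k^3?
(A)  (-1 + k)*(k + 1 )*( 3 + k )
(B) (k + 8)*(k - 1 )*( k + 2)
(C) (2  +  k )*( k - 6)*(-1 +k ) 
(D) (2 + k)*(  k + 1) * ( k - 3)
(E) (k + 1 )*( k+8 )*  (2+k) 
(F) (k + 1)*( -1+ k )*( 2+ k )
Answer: F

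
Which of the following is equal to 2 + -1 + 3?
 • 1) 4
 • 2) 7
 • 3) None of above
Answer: 1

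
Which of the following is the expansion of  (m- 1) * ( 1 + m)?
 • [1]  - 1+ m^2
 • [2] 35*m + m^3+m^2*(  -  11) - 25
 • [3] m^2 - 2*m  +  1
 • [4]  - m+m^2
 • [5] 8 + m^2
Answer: 1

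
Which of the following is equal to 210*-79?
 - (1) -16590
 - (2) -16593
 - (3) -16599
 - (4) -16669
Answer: 1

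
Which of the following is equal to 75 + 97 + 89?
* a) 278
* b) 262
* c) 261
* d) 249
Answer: c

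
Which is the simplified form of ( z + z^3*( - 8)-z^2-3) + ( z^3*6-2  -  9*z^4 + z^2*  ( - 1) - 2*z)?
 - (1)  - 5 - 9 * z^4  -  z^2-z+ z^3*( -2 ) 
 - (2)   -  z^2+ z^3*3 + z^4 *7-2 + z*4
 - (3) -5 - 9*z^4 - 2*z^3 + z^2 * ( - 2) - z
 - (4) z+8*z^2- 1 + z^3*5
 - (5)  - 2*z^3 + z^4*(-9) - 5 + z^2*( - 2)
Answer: 3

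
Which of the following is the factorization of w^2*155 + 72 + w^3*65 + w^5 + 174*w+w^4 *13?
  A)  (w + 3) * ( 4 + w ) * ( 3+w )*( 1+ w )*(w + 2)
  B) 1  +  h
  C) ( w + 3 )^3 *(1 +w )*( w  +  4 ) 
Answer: A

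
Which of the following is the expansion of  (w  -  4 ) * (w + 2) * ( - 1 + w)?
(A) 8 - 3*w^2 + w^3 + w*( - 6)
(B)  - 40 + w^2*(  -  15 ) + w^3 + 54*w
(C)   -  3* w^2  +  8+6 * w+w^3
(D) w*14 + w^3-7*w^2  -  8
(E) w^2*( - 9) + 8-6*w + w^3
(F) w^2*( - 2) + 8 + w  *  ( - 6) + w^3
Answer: A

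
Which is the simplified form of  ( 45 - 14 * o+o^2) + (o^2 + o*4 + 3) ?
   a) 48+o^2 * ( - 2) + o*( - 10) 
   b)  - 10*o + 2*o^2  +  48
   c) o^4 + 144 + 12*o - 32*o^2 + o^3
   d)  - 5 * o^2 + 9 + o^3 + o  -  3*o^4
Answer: b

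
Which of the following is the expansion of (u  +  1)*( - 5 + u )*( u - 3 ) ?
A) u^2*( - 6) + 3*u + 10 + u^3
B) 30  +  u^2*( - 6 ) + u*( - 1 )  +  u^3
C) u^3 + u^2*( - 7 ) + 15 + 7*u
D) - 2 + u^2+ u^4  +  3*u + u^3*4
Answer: C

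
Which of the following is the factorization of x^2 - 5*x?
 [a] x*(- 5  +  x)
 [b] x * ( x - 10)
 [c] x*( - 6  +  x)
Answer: a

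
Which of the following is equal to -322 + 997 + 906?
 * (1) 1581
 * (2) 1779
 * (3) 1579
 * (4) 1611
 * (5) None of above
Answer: 1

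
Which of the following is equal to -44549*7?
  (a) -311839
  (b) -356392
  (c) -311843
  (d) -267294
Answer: c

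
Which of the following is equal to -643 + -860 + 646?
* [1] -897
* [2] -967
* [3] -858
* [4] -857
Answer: 4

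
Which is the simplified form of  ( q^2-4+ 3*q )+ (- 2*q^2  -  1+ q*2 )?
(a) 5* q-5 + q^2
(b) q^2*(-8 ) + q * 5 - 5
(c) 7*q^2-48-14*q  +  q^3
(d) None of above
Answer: d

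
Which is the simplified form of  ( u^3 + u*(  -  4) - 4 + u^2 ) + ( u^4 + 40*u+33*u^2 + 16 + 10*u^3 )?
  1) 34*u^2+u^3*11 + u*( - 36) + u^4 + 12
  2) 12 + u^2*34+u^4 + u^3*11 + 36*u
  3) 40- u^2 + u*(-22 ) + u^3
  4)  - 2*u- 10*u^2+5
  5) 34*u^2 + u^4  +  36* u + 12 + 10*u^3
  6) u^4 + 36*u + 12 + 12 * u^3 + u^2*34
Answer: 2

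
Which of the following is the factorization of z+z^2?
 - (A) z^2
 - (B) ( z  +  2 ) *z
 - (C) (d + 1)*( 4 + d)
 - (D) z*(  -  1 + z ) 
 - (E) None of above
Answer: E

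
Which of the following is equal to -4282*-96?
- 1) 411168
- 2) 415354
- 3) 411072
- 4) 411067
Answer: 3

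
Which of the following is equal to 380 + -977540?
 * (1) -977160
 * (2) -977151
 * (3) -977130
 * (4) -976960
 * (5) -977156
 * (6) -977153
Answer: 1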